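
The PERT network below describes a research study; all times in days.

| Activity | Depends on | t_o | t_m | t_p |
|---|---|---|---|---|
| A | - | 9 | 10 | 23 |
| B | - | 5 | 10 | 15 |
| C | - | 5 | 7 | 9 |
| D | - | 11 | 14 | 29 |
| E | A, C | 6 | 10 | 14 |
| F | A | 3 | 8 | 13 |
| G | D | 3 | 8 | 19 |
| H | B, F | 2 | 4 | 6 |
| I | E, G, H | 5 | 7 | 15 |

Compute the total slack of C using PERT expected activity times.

te_A = (9 + 4·10 + 23)/6 = 72/6 = 12
te_B = (5 + 4·10 + 15)/6 = 60/6 = 10
te_C = (5 + 4·7 + 9)/6 = 42/6 = 7
te_D = (11 + 4·14 + 29)/6 = 96/6 = 16
te_E = (6 + 4·10 + 14)/6 = 60/6 = 10
te_F = (3 + 4·8 + 13)/6 = 48/6 = 8
te_G = (3 + 4·8 + 19)/6 = 54/6 = 9
te_H = (2 + 4·4 + 6)/6 = 24/6 = 4
te_I = (5 + 4·7 + 15)/6 = 48/6 = 8

Forward pass:
ES_A = 0; EF_A = 12
ES_B = 0; EF_B = 10
ES_C = 0; EF_C = 7
ES_D = 0; EF_D = 16
ES_E = max(EF_A=12, EF_C=7) = 12; EF_E = 12+10 = 22
ES_F = 12; EF_F = 12+8 = 20
ES_G = 16; EF_G = 16+9 = 25
ES_H = max(EF_B=10, EF_F=20) = 20; EF_H = 20+4 = 24
ES_I = max(EF_E=22, EF_G=25, EF_H=24) = 25; EF_I = 25+8 = 33
Expected project duration μ = 33 days. Critical path: D → G → I.

Backward pass:
LF_I = 33; LS_I = 33−8 = 25
LF_H = LS_I = 25; LS_H = 25−4 = 21
LF_G = LS_I = 25; LS_G = 25−9 = 16
LF_F = LS_H = 21; LS_F = 21−8 = 13
LF_E = LS_I = 25; LS_E = 25−10 = 15
LF_D = LS_G = 16; LS_D = 16−16 = 0
LF_C = LS_E = 15; LS_C = 15−7 = 8
LF_B = LS_H = 21; LS_B = 21−10 = 11
LF_A = min(LS_E=15, LS_F=13) = 13; LS_A = 13−12 = 1
Slack_C = LS_C − ES_C = 8 − 0 = 8

8 days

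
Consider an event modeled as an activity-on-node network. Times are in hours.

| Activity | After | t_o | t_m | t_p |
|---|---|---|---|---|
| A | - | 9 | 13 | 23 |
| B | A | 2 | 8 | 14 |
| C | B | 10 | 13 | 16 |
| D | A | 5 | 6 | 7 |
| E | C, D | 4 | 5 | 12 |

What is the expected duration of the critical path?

te_A = (9 + 4·13 + 23)/6 = 84/6 = 14
te_B = (2 + 4·8 + 14)/6 = 48/6 = 8
te_C = (10 + 4·13 + 16)/6 = 78/6 = 13
te_D = (5 + 4·6 + 7)/6 = 36/6 = 6
te_E = (4 + 4·5 + 12)/6 = 36/6 = 6

Forward pass:
ES_A = 0; EF_A = 14
ES_B = 14; EF_B = 14+8 = 22
ES_C = 22; EF_C = 22+13 = 35
ES_D = 14; EF_D = 14+6 = 20
ES_E = max(EF_C=35, EF_D=20) = 35; EF_E = 35+6 = 41
Expected project duration μ = 41 hours. Critical path: A → B → C → E.

41 hours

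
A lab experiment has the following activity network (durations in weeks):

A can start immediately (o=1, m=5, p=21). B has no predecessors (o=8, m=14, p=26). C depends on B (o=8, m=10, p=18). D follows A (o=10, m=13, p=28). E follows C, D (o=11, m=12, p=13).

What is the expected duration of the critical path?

te_A = (1 + 4·5 + 21)/6 = 42/6 = 7
te_B = (8 + 4·14 + 26)/6 = 90/6 = 15
te_C = (8 + 4·10 + 18)/6 = 66/6 = 11
te_D = (10 + 4·13 + 28)/6 = 90/6 = 15
te_E = (11 + 4·12 + 13)/6 = 72/6 = 12

Forward pass:
ES_A = 0; EF_A = 7
ES_B = 0; EF_B = 15
ES_C = 15; EF_C = 15+11 = 26
ES_D = 7; EF_D = 7+15 = 22
ES_E = max(EF_C=26, EF_D=22) = 26; EF_E = 26+12 = 38
Expected project duration μ = 38 weeks. Critical path: B → C → E.

38 weeks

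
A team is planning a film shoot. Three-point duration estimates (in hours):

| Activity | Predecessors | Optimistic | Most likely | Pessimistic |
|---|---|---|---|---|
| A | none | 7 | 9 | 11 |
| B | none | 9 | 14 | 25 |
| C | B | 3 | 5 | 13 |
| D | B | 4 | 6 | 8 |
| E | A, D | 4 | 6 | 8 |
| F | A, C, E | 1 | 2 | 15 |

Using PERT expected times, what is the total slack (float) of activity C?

te_A = (7 + 4·9 + 11)/6 = 54/6 = 9
te_B = (9 + 4·14 + 25)/6 = 90/6 = 15
te_C = (3 + 4·5 + 13)/6 = 36/6 = 6
te_D = (4 + 4·6 + 8)/6 = 36/6 = 6
te_E = (4 + 4·6 + 8)/6 = 36/6 = 6
te_F = (1 + 4·2 + 15)/6 = 24/6 = 4

Forward pass:
ES_A = 0; EF_A = 9
ES_B = 0; EF_B = 15
ES_C = 15; EF_C = 15+6 = 21
ES_D = 15; EF_D = 15+6 = 21
ES_E = max(EF_A=9, EF_D=21) = 21; EF_E = 21+6 = 27
ES_F = max(EF_A=9, EF_C=21, EF_E=27) = 27; EF_F = 27+4 = 31
Expected project duration μ = 31 hours. Critical path: B → D → E → F.

Backward pass:
LF_F = 31; LS_F = 31−4 = 27
LF_E = LS_F = 27; LS_E = 27−6 = 21
LF_D = LS_E = 21; LS_D = 21−6 = 15
LF_C = LS_F = 27; LS_C = 27−6 = 21
LF_B = min(LS_C=21, LS_D=15) = 15; LS_B = 15−15 = 0
LF_A = min(LS_E=21, LS_F=27) = 21; LS_A = 21−9 = 12
Slack_C = LS_C − ES_C = 21 − 15 = 6

6 hours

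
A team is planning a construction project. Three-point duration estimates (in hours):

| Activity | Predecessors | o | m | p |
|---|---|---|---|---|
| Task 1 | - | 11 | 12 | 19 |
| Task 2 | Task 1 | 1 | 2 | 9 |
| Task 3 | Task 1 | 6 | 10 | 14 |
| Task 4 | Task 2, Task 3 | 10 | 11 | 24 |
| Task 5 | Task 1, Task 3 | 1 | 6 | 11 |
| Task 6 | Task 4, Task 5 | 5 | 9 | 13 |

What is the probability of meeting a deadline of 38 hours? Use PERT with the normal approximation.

0.016

te_Task 1 = (11 + 4·12 + 19)/6 = 78/6 = 13; σ²_Task 1 = ((19−11)/6)² = 1.778
te_Task 2 = (1 + 4·2 + 9)/6 = 18/6 = 3; σ²_Task 2 = ((9−1)/6)² = 1.778
te_Task 3 = (6 + 4·10 + 14)/6 = 60/6 = 10; σ²_Task 3 = ((14−6)/6)² = 1.778
te_Task 4 = (10 + 4·11 + 24)/6 = 78/6 = 13; σ²_Task 4 = ((24−10)/6)² = 5.444
te_Task 5 = (1 + 4·6 + 11)/6 = 36/6 = 6; σ²_Task 5 = ((11−1)/6)² = 2.778
te_Task 6 = (5 + 4·9 + 13)/6 = 54/6 = 9; σ²_Task 6 = ((13−5)/6)² = 1.778

Forward pass:
ES_Task 1 = 0; EF_Task 1 = 13
ES_Task 2 = 13; EF_Task 2 = 13+3 = 16
ES_Task 3 = 13; EF_Task 3 = 13+10 = 23
ES_Task 4 = max(EF_Task 2=16, EF_Task 3=23) = 23; EF_Task 4 = 23+13 = 36
ES_Task 5 = max(EF_Task 1=13, EF_Task 3=23) = 23; EF_Task 5 = 23+6 = 29
ES_Task 6 = max(EF_Task 4=36, EF_Task 5=29) = 36; EF_Task 6 = 36+9 = 45
Expected project duration μ = 45 hours. Critical path: Task 1 → Task 3 → Task 4 → Task 6.

Variance along critical path = 1.778 + 1.778 + 5.444 + 1.778 = 10.778; σ = √10.778 = 3.283 hours.
Z = (38 − 45) / 3.283 = -2.132
P(T ≤ 38) = Φ(-2.132) ≈ 0.016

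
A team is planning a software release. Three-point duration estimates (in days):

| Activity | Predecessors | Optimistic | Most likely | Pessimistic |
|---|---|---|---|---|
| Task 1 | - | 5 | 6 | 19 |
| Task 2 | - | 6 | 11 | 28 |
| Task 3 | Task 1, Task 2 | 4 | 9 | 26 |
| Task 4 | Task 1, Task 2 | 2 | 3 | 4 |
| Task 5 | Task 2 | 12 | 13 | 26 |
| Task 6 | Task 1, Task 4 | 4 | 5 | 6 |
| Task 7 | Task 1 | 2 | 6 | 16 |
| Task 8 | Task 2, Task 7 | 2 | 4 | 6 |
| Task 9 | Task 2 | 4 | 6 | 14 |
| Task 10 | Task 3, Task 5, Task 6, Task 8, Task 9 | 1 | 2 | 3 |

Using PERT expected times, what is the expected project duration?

te_Task 1 = (5 + 4·6 + 19)/6 = 48/6 = 8
te_Task 2 = (6 + 4·11 + 28)/6 = 78/6 = 13
te_Task 3 = (4 + 4·9 + 26)/6 = 66/6 = 11
te_Task 4 = (2 + 4·3 + 4)/6 = 18/6 = 3
te_Task 5 = (12 + 4·13 + 26)/6 = 90/6 = 15
te_Task 6 = (4 + 4·5 + 6)/6 = 30/6 = 5
te_Task 7 = (2 + 4·6 + 16)/6 = 42/6 = 7
te_Task 8 = (2 + 4·4 + 6)/6 = 24/6 = 4
te_Task 9 = (4 + 4·6 + 14)/6 = 42/6 = 7
te_Task 10 = (1 + 4·2 + 3)/6 = 12/6 = 2

Forward pass:
ES_Task 1 = 0; EF_Task 1 = 8
ES_Task 2 = 0; EF_Task 2 = 13
ES_Task 3 = max(EF_Task 1=8, EF_Task 2=13) = 13; EF_Task 3 = 13+11 = 24
ES_Task 4 = max(EF_Task 1=8, EF_Task 2=13) = 13; EF_Task 4 = 13+3 = 16
ES_Task 5 = 13; EF_Task 5 = 13+15 = 28
ES_Task 6 = max(EF_Task 1=8, EF_Task 4=16) = 16; EF_Task 6 = 16+5 = 21
ES_Task 7 = 8; EF_Task 7 = 8+7 = 15
ES_Task 8 = max(EF_Task 2=13, EF_Task 7=15) = 15; EF_Task 8 = 15+4 = 19
ES_Task 9 = 13; EF_Task 9 = 13+7 = 20
ES_Task 10 = max(EF_Task 3=24, EF_Task 5=28, EF_Task 6=21, EF_Task 8=19, EF_Task 9=20) = 28; EF_Task 10 = 28+2 = 30
Expected project duration μ = 30 days. Critical path: Task 2 → Task 5 → Task 10.

30 days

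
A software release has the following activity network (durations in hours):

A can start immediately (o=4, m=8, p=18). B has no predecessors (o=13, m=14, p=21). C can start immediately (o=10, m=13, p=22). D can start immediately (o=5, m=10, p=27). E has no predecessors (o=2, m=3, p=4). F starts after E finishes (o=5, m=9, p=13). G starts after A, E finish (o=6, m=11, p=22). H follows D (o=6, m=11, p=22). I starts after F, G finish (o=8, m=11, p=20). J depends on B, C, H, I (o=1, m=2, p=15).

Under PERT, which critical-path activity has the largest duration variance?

te_A = (4 + 4·8 + 18)/6 = 54/6 = 9; σ²_A = ((18−4)/6)² = 5.444
te_B = (13 + 4·14 + 21)/6 = 90/6 = 15; σ²_B = ((21−13)/6)² = 1.778
te_C = (10 + 4·13 + 22)/6 = 84/6 = 14; σ²_C = ((22−10)/6)² = 4.000
te_D = (5 + 4·10 + 27)/6 = 72/6 = 12; σ²_D = ((27−5)/6)² = 13.444
te_E = (2 + 4·3 + 4)/6 = 18/6 = 3; σ²_E = ((4−2)/6)² = 0.111
te_F = (5 + 4·9 + 13)/6 = 54/6 = 9; σ²_F = ((13−5)/6)² = 1.778
te_G = (6 + 4·11 + 22)/6 = 72/6 = 12; σ²_G = ((22−6)/6)² = 7.111
te_H = (6 + 4·11 + 22)/6 = 72/6 = 12; σ²_H = ((22−6)/6)² = 7.111
te_I = (8 + 4·11 + 20)/6 = 72/6 = 12; σ²_I = ((20−8)/6)² = 4.000
te_J = (1 + 4·2 + 15)/6 = 24/6 = 4; σ²_J = ((15−1)/6)² = 5.444

Forward pass:
ES_A = 0; EF_A = 9
ES_B = 0; EF_B = 15
ES_C = 0; EF_C = 14
ES_D = 0; EF_D = 12
ES_E = 0; EF_E = 3
ES_F = 3; EF_F = 3+9 = 12
ES_G = max(EF_A=9, EF_E=3) = 9; EF_G = 9+12 = 21
ES_H = 12; EF_H = 12+12 = 24
ES_I = max(EF_F=12, EF_G=21) = 21; EF_I = 21+12 = 33
ES_J = max(EF_B=15, EF_C=14, EF_H=24, EF_I=33) = 33; EF_J = 33+4 = 37
Expected project duration μ = 37 hours. Critical path: A → G → I → J.

Variances on critical path: σ²_A=5.444, σ²_G=7.111, σ²_I=4.000, σ²_J=5.444.
Largest is σ²_G = 7.111.

G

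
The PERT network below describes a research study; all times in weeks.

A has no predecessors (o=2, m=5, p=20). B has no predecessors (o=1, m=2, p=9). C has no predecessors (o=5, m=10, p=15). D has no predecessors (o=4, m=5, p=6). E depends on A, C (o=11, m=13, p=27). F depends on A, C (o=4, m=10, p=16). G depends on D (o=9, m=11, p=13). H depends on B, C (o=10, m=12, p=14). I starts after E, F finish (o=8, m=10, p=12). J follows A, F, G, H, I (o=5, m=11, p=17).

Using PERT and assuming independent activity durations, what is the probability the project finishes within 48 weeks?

te_A = (2 + 4·5 + 20)/6 = 42/6 = 7; σ²_A = ((20−2)/6)² = 9.000
te_B = (1 + 4·2 + 9)/6 = 18/6 = 3; σ²_B = ((9−1)/6)² = 1.778
te_C = (5 + 4·10 + 15)/6 = 60/6 = 10; σ²_C = ((15−5)/6)² = 2.778
te_D = (4 + 4·5 + 6)/6 = 30/6 = 5; σ²_D = ((6−4)/6)² = 0.111
te_E = (11 + 4·13 + 27)/6 = 90/6 = 15; σ²_E = ((27−11)/6)² = 7.111
te_F = (4 + 4·10 + 16)/6 = 60/6 = 10; σ²_F = ((16−4)/6)² = 4.000
te_G = (9 + 4·11 + 13)/6 = 66/6 = 11; σ²_G = ((13−9)/6)² = 0.444
te_H = (10 + 4·12 + 14)/6 = 72/6 = 12; σ²_H = ((14−10)/6)² = 0.444
te_I = (8 + 4·10 + 12)/6 = 60/6 = 10; σ²_I = ((12−8)/6)² = 0.444
te_J = (5 + 4·11 + 17)/6 = 66/6 = 11; σ²_J = ((17−5)/6)² = 4.000

Forward pass:
ES_A = 0; EF_A = 7
ES_B = 0; EF_B = 3
ES_C = 0; EF_C = 10
ES_D = 0; EF_D = 5
ES_E = max(EF_A=7, EF_C=10) = 10; EF_E = 10+15 = 25
ES_F = max(EF_A=7, EF_C=10) = 10; EF_F = 10+10 = 20
ES_G = 5; EF_G = 5+11 = 16
ES_H = max(EF_B=3, EF_C=10) = 10; EF_H = 10+12 = 22
ES_I = max(EF_E=25, EF_F=20) = 25; EF_I = 25+10 = 35
ES_J = max(EF_A=7, EF_F=20, EF_G=16, EF_H=22, EF_I=35) = 35; EF_J = 35+11 = 46
Expected project duration μ = 46 weeks. Critical path: C → E → I → J.

Variance along critical path = 2.778 + 7.111 + 0.444 + 4.000 = 14.333; σ = √14.333 = 3.786 weeks.
Z = (48 − 46) / 3.786 = 0.528
P(T ≤ 48) = Φ(0.528) ≈ 0.701

0.701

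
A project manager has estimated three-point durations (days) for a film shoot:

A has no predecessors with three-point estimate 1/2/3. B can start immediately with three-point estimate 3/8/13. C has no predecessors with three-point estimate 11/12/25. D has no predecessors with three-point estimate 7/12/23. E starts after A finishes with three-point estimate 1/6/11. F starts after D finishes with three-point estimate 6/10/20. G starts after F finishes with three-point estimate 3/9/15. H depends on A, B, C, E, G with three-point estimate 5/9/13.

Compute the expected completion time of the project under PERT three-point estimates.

42 days

te_A = (1 + 4·2 + 3)/6 = 12/6 = 2
te_B = (3 + 4·8 + 13)/6 = 48/6 = 8
te_C = (11 + 4·12 + 25)/6 = 84/6 = 14
te_D = (7 + 4·12 + 23)/6 = 78/6 = 13
te_E = (1 + 4·6 + 11)/6 = 36/6 = 6
te_F = (6 + 4·10 + 20)/6 = 66/6 = 11
te_G = (3 + 4·9 + 15)/6 = 54/6 = 9
te_H = (5 + 4·9 + 13)/6 = 54/6 = 9

Forward pass:
ES_A = 0; EF_A = 2
ES_B = 0; EF_B = 8
ES_C = 0; EF_C = 14
ES_D = 0; EF_D = 13
ES_E = 2; EF_E = 2+6 = 8
ES_F = 13; EF_F = 13+11 = 24
ES_G = 24; EF_G = 24+9 = 33
ES_H = max(EF_A=2, EF_B=8, EF_C=14, EF_E=8, EF_G=33) = 33; EF_H = 33+9 = 42
Expected project duration μ = 42 days. Critical path: D → F → G → H.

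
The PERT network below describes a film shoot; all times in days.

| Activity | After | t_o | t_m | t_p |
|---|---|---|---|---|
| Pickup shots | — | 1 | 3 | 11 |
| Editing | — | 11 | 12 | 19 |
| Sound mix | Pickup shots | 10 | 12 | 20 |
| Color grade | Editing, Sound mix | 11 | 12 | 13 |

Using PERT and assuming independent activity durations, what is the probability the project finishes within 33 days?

0.954

te_Pickup shots = (1 + 4·3 + 11)/6 = 24/6 = 4; σ²_Pickup shots = ((11−1)/6)² = 2.778
te_Editing = (11 + 4·12 + 19)/6 = 78/6 = 13; σ²_Editing = ((19−11)/6)² = 1.778
te_Sound mix = (10 + 4·12 + 20)/6 = 78/6 = 13; σ²_Sound mix = ((20−10)/6)² = 2.778
te_Color grade = (11 + 4·12 + 13)/6 = 72/6 = 12; σ²_Color grade = ((13−11)/6)² = 0.111

Forward pass:
ES_Pickup shots = 0; EF_Pickup shots = 4
ES_Editing = 0; EF_Editing = 13
ES_Sound mix = 4; EF_Sound mix = 4+13 = 17
ES_Color grade = max(EF_Editing=13, EF_Sound mix=17) = 17; EF_Color grade = 17+12 = 29
Expected project duration μ = 29 days. Critical path: Pickup shots → Sound mix → Color grade.

Variance along critical path = 2.778 + 2.778 + 0.111 = 5.667; σ = √5.667 = 2.380 days.
Z = (33 − 29) / 2.380 = 1.680
P(T ≤ 33) = Φ(1.680) ≈ 0.954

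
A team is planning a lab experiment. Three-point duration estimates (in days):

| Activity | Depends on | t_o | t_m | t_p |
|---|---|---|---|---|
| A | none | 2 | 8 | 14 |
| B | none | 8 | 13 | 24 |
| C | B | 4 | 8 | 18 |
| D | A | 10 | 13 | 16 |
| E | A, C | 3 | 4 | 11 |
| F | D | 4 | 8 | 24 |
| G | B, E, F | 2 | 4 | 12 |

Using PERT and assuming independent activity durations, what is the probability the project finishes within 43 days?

te_A = (2 + 4·8 + 14)/6 = 48/6 = 8; σ²_A = ((14−2)/6)² = 4.000
te_B = (8 + 4·13 + 24)/6 = 84/6 = 14; σ²_B = ((24−8)/6)² = 7.111
te_C = (4 + 4·8 + 18)/6 = 54/6 = 9; σ²_C = ((18−4)/6)² = 5.444
te_D = (10 + 4·13 + 16)/6 = 78/6 = 13; σ²_D = ((16−10)/6)² = 1.000
te_E = (3 + 4·4 + 11)/6 = 30/6 = 5; σ²_E = ((11−3)/6)² = 1.778
te_F = (4 + 4·8 + 24)/6 = 60/6 = 10; σ²_F = ((24−4)/6)² = 11.111
te_G = (2 + 4·4 + 12)/6 = 30/6 = 5; σ²_G = ((12−2)/6)² = 2.778

Forward pass:
ES_A = 0; EF_A = 8
ES_B = 0; EF_B = 14
ES_C = 14; EF_C = 14+9 = 23
ES_D = 8; EF_D = 8+13 = 21
ES_E = max(EF_A=8, EF_C=23) = 23; EF_E = 23+5 = 28
ES_F = 21; EF_F = 21+10 = 31
ES_G = max(EF_B=14, EF_E=28, EF_F=31) = 31; EF_G = 31+5 = 36
Expected project duration μ = 36 days. Critical path: A → D → F → G.

Variance along critical path = 4.000 + 1.000 + 11.111 + 2.778 = 18.889; σ = √18.889 = 4.346 days.
Z = (43 − 36) / 4.346 = 1.611
P(T ≤ 43) = Φ(1.611) ≈ 0.946

0.946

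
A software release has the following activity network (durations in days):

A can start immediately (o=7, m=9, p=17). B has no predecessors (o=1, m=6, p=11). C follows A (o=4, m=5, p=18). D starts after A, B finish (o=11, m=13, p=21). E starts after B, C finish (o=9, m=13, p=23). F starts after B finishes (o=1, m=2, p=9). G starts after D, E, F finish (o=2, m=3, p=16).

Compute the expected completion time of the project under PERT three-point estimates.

36 days

te_A = (7 + 4·9 + 17)/6 = 60/6 = 10
te_B = (1 + 4·6 + 11)/6 = 36/6 = 6
te_C = (4 + 4·5 + 18)/6 = 42/6 = 7
te_D = (11 + 4·13 + 21)/6 = 84/6 = 14
te_E = (9 + 4·13 + 23)/6 = 84/6 = 14
te_F = (1 + 4·2 + 9)/6 = 18/6 = 3
te_G = (2 + 4·3 + 16)/6 = 30/6 = 5

Forward pass:
ES_A = 0; EF_A = 10
ES_B = 0; EF_B = 6
ES_C = 10; EF_C = 10+7 = 17
ES_D = max(EF_A=10, EF_B=6) = 10; EF_D = 10+14 = 24
ES_E = max(EF_B=6, EF_C=17) = 17; EF_E = 17+14 = 31
ES_F = 6; EF_F = 6+3 = 9
ES_G = max(EF_D=24, EF_E=31, EF_F=9) = 31; EF_G = 31+5 = 36
Expected project duration μ = 36 days. Critical path: A → C → E → G.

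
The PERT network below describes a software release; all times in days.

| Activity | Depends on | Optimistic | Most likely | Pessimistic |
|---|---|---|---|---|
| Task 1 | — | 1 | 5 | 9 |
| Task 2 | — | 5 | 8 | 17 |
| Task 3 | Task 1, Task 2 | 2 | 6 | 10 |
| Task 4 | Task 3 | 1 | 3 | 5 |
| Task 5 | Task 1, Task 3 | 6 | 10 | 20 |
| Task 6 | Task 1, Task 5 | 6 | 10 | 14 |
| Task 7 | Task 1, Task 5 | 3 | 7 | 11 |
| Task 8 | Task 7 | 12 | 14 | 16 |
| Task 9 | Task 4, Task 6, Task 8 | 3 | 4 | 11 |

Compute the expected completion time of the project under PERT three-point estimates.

52 days

te_Task 1 = (1 + 4·5 + 9)/6 = 30/6 = 5
te_Task 2 = (5 + 4·8 + 17)/6 = 54/6 = 9
te_Task 3 = (2 + 4·6 + 10)/6 = 36/6 = 6
te_Task 4 = (1 + 4·3 + 5)/6 = 18/6 = 3
te_Task 5 = (6 + 4·10 + 20)/6 = 66/6 = 11
te_Task 6 = (6 + 4·10 + 14)/6 = 60/6 = 10
te_Task 7 = (3 + 4·7 + 11)/6 = 42/6 = 7
te_Task 8 = (12 + 4·14 + 16)/6 = 84/6 = 14
te_Task 9 = (3 + 4·4 + 11)/6 = 30/6 = 5

Forward pass:
ES_Task 1 = 0; EF_Task 1 = 5
ES_Task 2 = 0; EF_Task 2 = 9
ES_Task 3 = max(EF_Task 1=5, EF_Task 2=9) = 9; EF_Task 3 = 9+6 = 15
ES_Task 4 = 15; EF_Task 4 = 15+3 = 18
ES_Task 5 = max(EF_Task 1=5, EF_Task 3=15) = 15; EF_Task 5 = 15+11 = 26
ES_Task 6 = max(EF_Task 1=5, EF_Task 5=26) = 26; EF_Task 6 = 26+10 = 36
ES_Task 7 = max(EF_Task 1=5, EF_Task 5=26) = 26; EF_Task 7 = 26+7 = 33
ES_Task 8 = 33; EF_Task 8 = 33+14 = 47
ES_Task 9 = max(EF_Task 4=18, EF_Task 6=36, EF_Task 8=47) = 47; EF_Task 9 = 47+5 = 52
Expected project duration μ = 52 days. Critical path: Task 2 → Task 3 → Task 5 → Task 7 → Task 8 → Task 9.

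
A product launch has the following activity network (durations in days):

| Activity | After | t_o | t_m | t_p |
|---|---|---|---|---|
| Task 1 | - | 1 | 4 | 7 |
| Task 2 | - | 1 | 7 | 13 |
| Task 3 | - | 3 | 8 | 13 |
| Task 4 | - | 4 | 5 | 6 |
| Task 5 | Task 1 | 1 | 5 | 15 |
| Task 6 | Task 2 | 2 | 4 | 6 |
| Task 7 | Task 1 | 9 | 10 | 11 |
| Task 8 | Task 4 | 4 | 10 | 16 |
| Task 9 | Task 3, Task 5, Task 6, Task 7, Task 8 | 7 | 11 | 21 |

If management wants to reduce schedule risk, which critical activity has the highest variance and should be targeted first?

te_Task 1 = (1 + 4·4 + 7)/6 = 24/6 = 4; σ²_Task 1 = ((7−1)/6)² = 1.000
te_Task 2 = (1 + 4·7 + 13)/6 = 42/6 = 7; σ²_Task 2 = ((13−1)/6)² = 4.000
te_Task 3 = (3 + 4·8 + 13)/6 = 48/6 = 8; σ²_Task 3 = ((13−3)/6)² = 2.778
te_Task 4 = (4 + 4·5 + 6)/6 = 30/6 = 5; σ²_Task 4 = ((6−4)/6)² = 0.111
te_Task 5 = (1 + 4·5 + 15)/6 = 36/6 = 6; σ²_Task 5 = ((15−1)/6)² = 5.444
te_Task 6 = (2 + 4·4 + 6)/6 = 24/6 = 4; σ²_Task 6 = ((6−2)/6)² = 0.444
te_Task 7 = (9 + 4·10 + 11)/6 = 60/6 = 10; σ²_Task 7 = ((11−9)/6)² = 0.111
te_Task 8 = (4 + 4·10 + 16)/6 = 60/6 = 10; σ²_Task 8 = ((16−4)/6)² = 4.000
te_Task 9 = (7 + 4·11 + 21)/6 = 72/6 = 12; σ²_Task 9 = ((21−7)/6)² = 5.444

Forward pass:
ES_Task 1 = 0; EF_Task 1 = 4
ES_Task 2 = 0; EF_Task 2 = 7
ES_Task 3 = 0; EF_Task 3 = 8
ES_Task 4 = 0; EF_Task 4 = 5
ES_Task 5 = 4; EF_Task 5 = 4+6 = 10
ES_Task 6 = 7; EF_Task 6 = 7+4 = 11
ES_Task 7 = 4; EF_Task 7 = 4+10 = 14
ES_Task 8 = 5; EF_Task 8 = 5+10 = 15
ES_Task 9 = max(EF_Task 3=8, EF_Task 5=10, EF_Task 6=11, EF_Task 7=14, EF_Task 8=15) = 15; EF_Task 9 = 15+12 = 27
Expected project duration μ = 27 days. Critical path: Task 4 → Task 8 → Task 9.

Variances on critical path: σ²_Task 4=0.111, σ²_Task 8=4.000, σ²_Task 9=5.444.
Largest is σ²_Task 9 = 5.444.

Task 9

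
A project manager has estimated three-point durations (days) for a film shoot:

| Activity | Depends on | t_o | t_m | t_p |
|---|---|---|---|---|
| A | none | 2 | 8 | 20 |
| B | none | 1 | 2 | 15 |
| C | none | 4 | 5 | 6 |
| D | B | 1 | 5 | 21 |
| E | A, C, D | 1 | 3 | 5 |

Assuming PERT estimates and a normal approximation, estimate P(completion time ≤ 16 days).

0.686

te_A = (2 + 4·8 + 20)/6 = 54/6 = 9; σ²_A = ((20−2)/6)² = 9.000
te_B = (1 + 4·2 + 15)/6 = 24/6 = 4; σ²_B = ((15−1)/6)² = 5.444
te_C = (4 + 4·5 + 6)/6 = 30/6 = 5; σ²_C = ((6−4)/6)² = 0.111
te_D = (1 + 4·5 + 21)/6 = 42/6 = 7; σ²_D = ((21−1)/6)² = 11.111
te_E = (1 + 4·3 + 5)/6 = 18/6 = 3; σ²_E = ((5−1)/6)² = 0.444

Forward pass:
ES_A = 0; EF_A = 9
ES_B = 0; EF_B = 4
ES_C = 0; EF_C = 5
ES_D = 4; EF_D = 4+7 = 11
ES_E = max(EF_A=9, EF_C=5, EF_D=11) = 11; EF_E = 11+3 = 14
Expected project duration μ = 14 days. Critical path: B → D → E.

Variance along critical path = 5.444 + 11.111 + 0.444 = 17.000; σ = √17.000 = 4.123 days.
Z = (16 − 14) / 4.123 = 0.485
P(T ≤ 16) = Φ(0.485) ≈ 0.686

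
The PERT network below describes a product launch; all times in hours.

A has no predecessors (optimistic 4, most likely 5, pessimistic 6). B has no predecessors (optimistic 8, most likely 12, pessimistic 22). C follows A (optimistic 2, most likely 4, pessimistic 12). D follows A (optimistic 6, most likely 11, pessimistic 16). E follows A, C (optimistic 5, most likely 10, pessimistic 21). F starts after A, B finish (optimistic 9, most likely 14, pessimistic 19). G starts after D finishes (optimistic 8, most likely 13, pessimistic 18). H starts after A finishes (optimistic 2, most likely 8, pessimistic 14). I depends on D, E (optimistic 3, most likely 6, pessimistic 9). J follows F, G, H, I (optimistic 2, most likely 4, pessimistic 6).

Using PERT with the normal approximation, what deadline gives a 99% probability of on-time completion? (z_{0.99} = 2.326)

38.8 hours

te_A = (4 + 4·5 + 6)/6 = 30/6 = 5; σ²_A = ((6−4)/6)² = 0.111
te_B = (8 + 4·12 + 22)/6 = 78/6 = 13; σ²_B = ((22−8)/6)² = 5.444
te_C = (2 + 4·4 + 12)/6 = 30/6 = 5; σ²_C = ((12−2)/6)² = 2.778
te_D = (6 + 4·11 + 16)/6 = 66/6 = 11; σ²_D = ((16−6)/6)² = 2.778
te_E = (5 + 4·10 + 21)/6 = 66/6 = 11; σ²_E = ((21−5)/6)² = 7.111
te_F = (9 + 4·14 + 19)/6 = 84/6 = 14; σ²_F = ((19−9)/6)² = 2.778
te_G = (8 + 4·13 + 18)/6 = 78/6 = 13; σ²_G = ((18−8)/6)² = 2.778
te_H = (2 + 4·8 + 14)/6 = 48/6 = 8; σ²_H = ((14−2)/6)² = 4.000
te_I = (3 + 4·6 + 9)/6 = 36/6 = 6; σ²_I = ((9−3)/6)² = 1.000
te_J = (2 + 4·4 + 6)/6 = 24/6 = 4; σ²_J = ((6−2)/6)² = 0.444

Forward pass:
ES_A = 0; EF_A = 5
ES_B = 0; EF_B = 13
ES_C = 5; EF_C = 5+5 = 10
ES_D = 5; EF_D = 5+11 = 16
ES_E = max(EF_A=5, EF_C=10) = 10; EF_E = 10+11 = 21
ES_F = max(EF_A=5, EF_B=13) = 13; EF_F = 13+14 = 27
ES_G = 16; EF_G = 16+13 = 29
ES_H = 5; EF_H = 5+8 = 13
ES_I = max(EF_D=16, EF_E=21) = 21; EF_I = 21+6 = 27
ES_J = max(EF_F=27, EF_G=29, EF_H=13, EF_I=27) = 29; EF_J = 29+4 = 33
Expected project duration μ = 33 hours. Critical path: A → D → G → J.

Variance along critical path = 0.111 + 2.778 + 2.778 + 0.444 = 6.111; σ = 2.472 hours.
D = μ + z·σ = 33 + 2.326·2.472 = 38.8 hours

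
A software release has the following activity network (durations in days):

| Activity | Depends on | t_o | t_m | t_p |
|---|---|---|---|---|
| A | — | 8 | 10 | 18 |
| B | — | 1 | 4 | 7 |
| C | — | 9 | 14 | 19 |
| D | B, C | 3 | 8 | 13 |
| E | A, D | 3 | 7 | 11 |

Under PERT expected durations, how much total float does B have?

10 days

te_A = (8 + 4·10 + 18)/6 = 66/6 = 11
te_B = (1 + 4·4 + 7)/6 = 24/6 = 4
te_C = (9 + 4·14 + 19)/6 = 84/6 = 14
te_D = (3 + 4·8 + 13)/6 = 48/6 = 8
te_E = (3 + 4·7 + 11)/6 = 42/6 = 7

Forward pass:
ES_A = 0; EF_A = 11
ES_B = 0; EF_B = 4
ES_C = 0; EF_C = 14
ES_D = max(EF_B=4, EF_C=14) = 14; EF_D = 14+8 = 22
ES_E = max(EF_A=11, EF_D=22) = 22; EF_E = 22+7 = 29
Expected project duration μ = 29 days. Critical path: C → D → E.

Backward pass:
LF_E = 29; LS_E = 29−7 = 22
LF_D = LS_E = 22; LS_D = 22−8 = 14
LF_C = LS_D = 14; LS_C = 14−14 = 0
LF_B = LS_D = 14; LS_B = 14−4 = 10
LF_A = LS_E = 22; LS_A = 22−11 = 11
Slack_B = LS_B − ES_B = 10 − 0 = 10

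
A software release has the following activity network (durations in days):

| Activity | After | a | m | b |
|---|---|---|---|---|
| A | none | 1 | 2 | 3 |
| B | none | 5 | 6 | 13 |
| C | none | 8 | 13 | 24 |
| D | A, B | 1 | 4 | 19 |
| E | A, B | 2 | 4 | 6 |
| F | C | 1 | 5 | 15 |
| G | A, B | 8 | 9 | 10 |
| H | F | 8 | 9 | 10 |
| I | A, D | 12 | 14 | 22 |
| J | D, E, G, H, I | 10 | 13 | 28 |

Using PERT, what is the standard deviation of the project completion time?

te_A = (1 + 4·2 + 3)/6 = 12/6 = 2; σ²_A = ((3−1)/6)² = 0.111
te_B = (5 + 4·6 + 13)/6 = 42/6 = 7; σ²_B = ((13−5)/6)² = 1.778
te_C = (8 + 4·13 + 24)/6 = 84/6 = 14; σ²_C = ((24−8)/6)² = 7.111
te_D = (1 + 4·4 + 19)/6 = 36/6 = 6; σ²_D = ((19−1)/6)² = 9.000
te_E = (2 + 4·4 + 6)/6 = 24/6 = 4; σ²_E = ((6−2)/6)² = 0.444
te_F = (1 + 4·5 + 15)/6 = 36/6 = 6; σ²_F = ((15−1)/6)² = 5.444
te_G = (8 + 4·9 + 10)/6 = 54/6 = 9; σ²_G = ((10−8)/6)² = 0.111
te_H = (8 + 4·9 + 10)/6 = 54/6 = 9; σ²_H = ((10−8)/6)² = 0.111
te_I = (12 + 4·14 + 22)/6 = 90/6 = 15; σ²_I = ((22−12)/6)² = 2.778
te_J = (10 + 4·13 + 28)/6 = 90/6 = 15; σ²_J = ((28−10)/6)² = 9.000

Forward pass:
ES_A = 0; EF_A = 2
ES_B = 0; EF_B = 7
ES_C = 0; EF_C = 14
ES_D = max(EF_A=2, EF_B=7) = 7; EF_D = 7+6 = 13
ES_E = max(EF_A=2, EF_B=7) = 7; EF_E = 7+4 = 11
ES_F = 14; EF_F = 14+6 = 20
ES_G = max(EF_A=2, EF_B=7) = 7; EF_G = 7+9 = 16
ES_H = 20; EF_H = 20+9 = 29
ES_I = max(EF_A=2, EF_D=13) = 13; EF_I = 13+15 = 28
ES_J = max(EF_D=13, EF_E=11, EF_G=16, EF_H=29, EF_I=28) = 29; EF_J = 29+15 = 44
Expected project duration μ = 44 days. Critical path: C → F → H → J.

Variance along critical path = 7.111 + 5.444 + 0.111 + 9.000 = 21.667
σ = √21.667 = 4.655 days

4.65 days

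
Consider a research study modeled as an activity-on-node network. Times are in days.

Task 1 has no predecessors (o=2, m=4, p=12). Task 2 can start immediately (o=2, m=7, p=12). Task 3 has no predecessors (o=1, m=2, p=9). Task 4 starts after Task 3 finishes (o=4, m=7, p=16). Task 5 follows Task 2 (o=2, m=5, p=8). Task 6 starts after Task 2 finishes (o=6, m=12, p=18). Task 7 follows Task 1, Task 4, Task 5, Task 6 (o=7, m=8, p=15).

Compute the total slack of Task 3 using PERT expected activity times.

te_Task 1 = (2 + 4·4 + 12)/6 = 30/6 = 5
te_Task 2 = (2 + 4·7 + 12)/6 = 42/6 = 7
te_Task 3 = (1 + 4·2 + 9)/6 = 18/6 = 3
te_Task 4 = (4 + 4·7 + 16)/6 = 48/6 = 8
te_Task 5 = (2 + 4·5 + 8)/6 = 30/6 = 5
te_Task 6 = (6 + 4·12 + 18)/6 = 72/6 = 12
te_Task 7 = (7 + 4·8 + 15)/6 = 54/6 = 9

Forward pass:
ES_Task 1 = 0; EF_Task 1 = 5
ES_Task 2 = 0; EF_Task 2 = 7
ES_Task 3 = 0; EF_Task 3 = 3
ES_Task 4 = 3; EF_Task 4 = 3+8 = 11
ES_Task 5 = 7; EF_Task 5 = 7+5 = 12
ES_Task 6 = 7; EF_Task 6 = 7+12 = 19
ES_Task 7 = max(EF_Task 1=5, EF_Task 4=11, EF_Task 5=12, EF_Task 6=19) = 19; EF_Task 7 = 19+9 = 28
Expected project duration μ = 28 days. Critical path: Task 2 → Task 6 → Task 7.

Backward pass:
LF_Task 7 = 28; LS_Task 7 = 28−9 = 19
LF_Task 6 = LS_Task 7 = 19; LS_Task 6 = 19−12 = 7
LF_Task 5 = LS_Task 7 = 19; LS_Task 5 = 19−5 = 14
LF_Task 4 = LS_Task 7 = 19; LS_Task 4 = 19−8 = 11
LF_Task 3 = LS_Task 4 = 11; LS_Task 3 = 11−3 = 8
LF_Task 2 = min(LS_Task 5=14, LS_Task 6=7) = 7; LS_Task 2 = 7−7 = 0
LF_Task 1 = LS_Task 7 = 19; LS_Task 1 = 19−5 = 14
Slack_Task 3 = LS_Task 3 − ES_Task 3 = 8 − 0 = 8

8 days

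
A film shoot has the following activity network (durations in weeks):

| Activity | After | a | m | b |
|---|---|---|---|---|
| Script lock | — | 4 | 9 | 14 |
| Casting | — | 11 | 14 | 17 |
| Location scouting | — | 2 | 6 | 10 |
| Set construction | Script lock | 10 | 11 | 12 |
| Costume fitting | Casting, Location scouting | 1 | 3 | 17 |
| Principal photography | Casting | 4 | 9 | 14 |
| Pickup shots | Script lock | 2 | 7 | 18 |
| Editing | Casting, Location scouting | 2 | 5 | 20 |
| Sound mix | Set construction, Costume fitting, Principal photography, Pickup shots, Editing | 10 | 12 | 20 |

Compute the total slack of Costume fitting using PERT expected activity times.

4 weeks

te_Script lock = (4 + 4·9 + 14)/6 = 54/6 = 9
te_Casting = (11 + 4·14 + 17)/6 = 84/6 = 14
te_Location scouting = (2 + 4·6 + 10)/6 = 36/6 = 6
te_Set construction = (10 + 4·11 + 12)/6 = 66/6 = 11
te_Costume fitting = (1 + 4·3 + 17)/6 = 30/6 = 5
te_Principal photography = (4 + 4·9 + 14)/6 = 54/6 = 9
te_Pickup shots = (2 + 4·7 + 18)/6 = 48/6 = 8
te_Editing = (2 + 4·5 + 20)/6 = 42/6 = 7
te_Sound mix = (10 + 4·12 + 20)/6 = 78/6 = 13

Forward pass:
ES_Script lock = 0; EF_Script lock = 9
ES_Casting = 0; EF_Casting = 14
ES_Location scouting = 0; EF_Location scouting = 6
ES_Set construction = 9; EF_Set construction = 9+11 = 20
ES_Costume fitting = max(EF_Casting=14, EF_Location scouting=6) = 14; EF_Costume fitting = 14+5 = 19
ES_Principal photography = 14; EF_Principal photography = 14+9 = 23
ES_Pickup shots = 9; EF_Pickup shots = 9+8 = 17
ES_Editing = max(EF_Casting=14, EF_Location scouting=6) = 14; EF_Editing = 14+7 = 21
ES_Sound mix = max(EF_Set construction=20, EF_Costume fitting=19, EF_Principal photography=23, EF_Pickup shots=17, EF_Editing=21) = 23; EF_Sound mix = 23+13 = 36
Expected project duration μ = 36 weeks. Critical path: Casting → Principal photography → Sound mix.

Backward pass:
LF_Sound mix = 36; LS_Sound mix = 36−13 = 23
LF_Editing = LS_Sound mix = 23; LS_Editing = 23−7 = 16
LF_Pickup shots = LS_Sound mix = 23; LS_Pickup shots = 23−8 = 15
LF_Principal photography = LS_Sound mix = 23; LS_Principal photography = 23−9 = 14
LF_Costume fitting = LS_Sound mix = 23; LS_Costume fitting = 23−5 = 18
LF_Set construction = LS_Sound mix = 23; LS_Set construction = 23−11 = 12
LF_Location scouting = min(LS_Costume fitting=18, LS_Editing=16) = 16; LS_Location scouting = 16−6 = 10
LF_Casting = min(LS_Costume fitting=18, LS_Principal photography=14, LS_Editing=16) = 14; LS_Casting = 14−14 = 0
LF_Script lock = min(LS_Set construction=12, LS_Pickup shots=15) = 12; LS_Script lock = 12−9 = 3
Slack_Costume fitting = LS_Costume fitting − ES_Costume fitting = 18 − 14 = 4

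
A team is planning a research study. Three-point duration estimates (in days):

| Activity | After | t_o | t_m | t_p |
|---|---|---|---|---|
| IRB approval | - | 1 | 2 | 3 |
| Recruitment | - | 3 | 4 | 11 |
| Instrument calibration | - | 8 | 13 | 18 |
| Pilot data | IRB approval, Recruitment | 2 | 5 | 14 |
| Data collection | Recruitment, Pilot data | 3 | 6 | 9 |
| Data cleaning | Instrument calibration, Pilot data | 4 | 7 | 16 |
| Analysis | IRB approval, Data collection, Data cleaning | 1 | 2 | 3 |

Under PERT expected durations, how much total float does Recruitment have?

2 days

te_IRB approval = (1 + 4·2 + 3)/6 = 12/6 = 2
te_Recruitment = (3 + 4·4 + 11)/6 = 30/6 = 5
te_Instrument calibration = (8 + 4·13 + 18)/6 = 78/6 = 13
te_Pilot data = (2 + 4·5 + 14)/6 = 36/6 = 6
te_Data collection = (3 + 4·6 + 9)/6 = 36/6 = 6
te_Data cleaning = (4 + 4·7 + 16)/6 = 48/6 = 8
te_Analysis = (1 + 4·2 + 3)/6 = 12/6 = 2

Forward pass:
ES_IRB approval = 0; EF_IRB approval = 2
ES_Recruitment = 0; EF_Recruitment = 5
ES_Instrument calibration = 0; EF_Instrument calibration = 13
ES_Pilot data = max(EF_IRB approval=2, EF_Recruitment=5) = 5; EF_Pilot data = 5+6 = 11
ES_Data collection = max(EF_Recruitment=5, EF_Pilot data=11) = 11; EF_Data collection = 11+6 = 17
ES_Data cleaning = max(EF_Instrument calibration=13, EF_Pilot data=11) = 13; EF_Data cleaning = 13+8 = 21
ES_Analysis = max(EF_IRB approval=2, EF_Data collection=17, EF_Data cleaning=21) = 21; EF_Analysis = 21+2 = 23
Expected project duration μ = 23 days. Critical path: Instrument calibration → Data cleaning → Analysis.

Backward pass:
LF_Analysis = 23; LS_Analysis = 23−2 = 21
LF_Data cleaning = LS_Analysis = 21; LS_Data cleaning = 21−8 = 13
LF_Data collection = LS_Analysis = 21; LS_Data collection = 21−6 = 15
LF_Pilot data = min(LS_Data collection=15, LS_Data cleaning=13) = 13; LS_Pilot data = 13−6 = 7
LF_Instrument calibration = LS_Data cleaning = 13; LS_Instrument calibration = 13−13 = 0
LF_Recruitment = min(LS_Pilot data=7, LS_Data collection=15) = 7; LS_Recruitment = 7−5 = 2
LF_IRB approval = min(LS_Pilot data=7, LS_Analysis=21) = 7; LS_IRB approval = 7−2 = 5
Slack_Recruitment = LS_Recruitment − ES_Recruitment = 2 − 0 = 2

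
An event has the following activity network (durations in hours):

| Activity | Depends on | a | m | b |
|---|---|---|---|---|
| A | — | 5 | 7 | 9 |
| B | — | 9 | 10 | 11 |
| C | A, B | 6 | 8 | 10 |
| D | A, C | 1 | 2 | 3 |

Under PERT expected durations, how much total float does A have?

3 hours

te_A = (5 + 4·7 + 9)/6 = 42/6 = 7
te_B = (9 + 4·10 + 11)/6 = 60/6 = 10
te_C = (6 + 4·8 + 10)/6 = 48/6 = 8
te_D = (1 + 4·2 + 3)/6 = 12/6 = 2

Forward pass:
ES_A = 0; EF_A = 7
ES_B = 0; EF_B = 10
ES_C = max(EF_A=7, EF_B=10) = 10; EF_C = 10+8 = 18
ES_D = max(EF_A=7, EF_C=18) = 18; EF_D = 18+2 = 20
Expected project duration μ = 20 hours. Critical path: B → C → D.

Backward pass:
LF_D = 20; LS_D = 20−2 = 18
LF_C = LS_D = 18; LS_C = 18−8 = 10
LF_B = LS_C = 10; LS_B = 10−10 = 0
LF_A = min(LS_C=10, LS_D=18) = 10; LS_A = 10−7 = 3
Slack_A = LS_A − ES_A = 3 − 0 = 3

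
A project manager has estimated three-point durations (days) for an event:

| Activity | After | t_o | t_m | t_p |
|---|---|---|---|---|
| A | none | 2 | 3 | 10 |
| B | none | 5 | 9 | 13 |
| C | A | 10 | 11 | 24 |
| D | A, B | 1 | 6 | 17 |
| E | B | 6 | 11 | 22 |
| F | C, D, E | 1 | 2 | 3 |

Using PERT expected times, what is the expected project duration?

te_A = (2 + 4·3 + 10)/6 = 24/6 = 4
te_B = (5 + 4·9 + 13)/6 = 54/6 = 9
te_C = (10 + 4·11 + 24)/6 = 78/6 = 13
te_D = (1 + 4·6 + 17)/6 = 42/6 = 7
te_E = (6 + 4·11 + 22)/6 = 72/6 = 12
te_F = (1 + 4·2 + 3)/6 = 12/6 = 2

Forward pass:
ES_A = 0; EF_A = 4
ES_B = 0; EF_B = 9
ES_C = 4; EF_C = 4+13 = 17
ES_D = max(EF_A=4, EF_B=9) = 9; EF_D = 9+7 = 16
ES_E = 9; EF_E = 9+12 = 21
ES_F = max(EF_C=17, EF_D=16, EF_E=21) = 21; EF_F = 21+2 = 23
Expected project duration μ = 23 days. Critical path: B → E → F.

23 days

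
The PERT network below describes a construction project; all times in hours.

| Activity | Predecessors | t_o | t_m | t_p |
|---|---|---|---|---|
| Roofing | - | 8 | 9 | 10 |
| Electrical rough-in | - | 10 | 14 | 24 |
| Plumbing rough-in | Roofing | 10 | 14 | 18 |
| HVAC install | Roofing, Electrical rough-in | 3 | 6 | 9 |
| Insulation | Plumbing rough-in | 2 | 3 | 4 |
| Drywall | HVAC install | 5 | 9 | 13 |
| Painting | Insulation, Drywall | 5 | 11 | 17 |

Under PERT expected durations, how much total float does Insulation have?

4 hours

te_Roofing = (8 + 4·9 + 10)/6 = 54/6 = 9
te_Electrical rough-in = (10 + 4·14 + 24)/6 = 90/6 = 15
te_Plumbing rough-in = (10 + 4·14 + 18)/6 = 84/6 = 14
te_HVAC install = (3 + 4·6 + 9)/6 = 36/6 = 6
te_Insulation = (2 + 4·3 + 4)/6 = 18/6 = 3
te_Drywall = (5 + 4·9 + 13)/6 = 54/6 = 9
te_Painting = (5 + 4·11 + 17)/6 = 66/6 = 11

Forward pass:
ES_Roofing = 0; EF_Roofing = 9
ES_Electrical rough-in = 0; EF_Electrical rough-in = 15
ES_Plumbing rough-in = 9; EF_Plumbing rough-in = 9+14 = 23
ES_HVAC install = max(EF_Roofing=9, EF_Electrical rough-in=15) = 15; EF_HVAC install = 15+6 = 21
ES_Insulation = 23; EF_Insulation = 23+3 = 26
ES_Drywall = 21; EF_Drywall = 21+9 = 30
ES_Painting = max(EF_Insulation=26, EF_Drywall=30) = 30; EF_Painting = 30+11 = 41
Expected project duration μ = 41 hours. Critical path: Electrical rough-in → HVAC install → Drywall → Painting.

Backward pass:
LF_Painting = 41; LS_Painting = 41−11 = 30
LF_Drywall = LS_Painting = 30; LS_Drywall = 30−9 = 21
LF_Insulation = LS_Painting = 30; LS_Insulation = 30−3 = 27
LF_HVAC install = LS_Drywall = 21; LS_HVAC install = 21−6 = 15
LF_Plumbing rough-in = LS_Insulation = 27; LS_Plumbing rough-in = 27−14 = 13
LF_Electrical rough-in = LS_HVAC install = 15; LS_Electrical rough-in = 15−15 = 0
LF_Roofing = min(LS_Plumbing rough-in=13, LS_HVAC install=15) = 13; LS_Roofing = 13−9 = 4
Slack_Insulation = LS_Insulation − ES_Insulation = 27 − 23 = 4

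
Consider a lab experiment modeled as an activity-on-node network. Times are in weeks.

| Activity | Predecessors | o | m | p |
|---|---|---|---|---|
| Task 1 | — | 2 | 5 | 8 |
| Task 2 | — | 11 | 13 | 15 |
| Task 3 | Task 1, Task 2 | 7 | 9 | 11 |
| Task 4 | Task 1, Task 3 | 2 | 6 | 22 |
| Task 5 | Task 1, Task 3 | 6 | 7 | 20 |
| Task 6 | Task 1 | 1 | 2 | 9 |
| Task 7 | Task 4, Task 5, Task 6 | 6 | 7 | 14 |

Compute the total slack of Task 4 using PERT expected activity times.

te_Task 1 = (2 + 4·5 + 8)/6 = 30/6 = 5
te_Task 2 = (11 + 4·13 + 15)/6 = 78/6 = 13
te_Task 3 = (7 + 4·9 + 11)/6 = 54/6 = 9
te_Task 4 = (2 + 4·6 + 22)/6 = 48/6 = 8
te_Task 5 = (6 + 4·7 + 20)/6 = 54/6 = 9
te_Task 6 = (1 + 4·2 + 9)/6 = 18/6 = 3
te_Task 7 = (6 + 4·7 + 14)/6 = 48/6 = 8

Forward pass:
ES_Task 1 = 0; EF_Task 1 = 5
ES_Task 2 = 0; EF_Task 2 = 13
ES_Task 3 = max(EF_Task 1=5, EF_Task 2=13) = 13; EF_Task 3 = 13+9 = 22
ES_Task 4 = max(EF_Task 1=5, EF_Task 3=22) = 22; EF_Task 4 = 22+8 = 30
ES_Task 5 = max(EF_Task 1=5, EF_Task 3=22) = 22; EF_Task 5 = 22+9 = 31
ES_Task 6 = 5; EF_Task 6 = 5+3 = 8
ES_Task 7 = max(EF_Task 4=30, EF_Task 5=31, EF_Task 6=8) = 31; EF_Task 7 = 31+8 = 39
Expected project duration μ = 39 weeks. Critical path: Task 2 → Task 3 → Task 5 → Task 7.

Backward pass:
LF_Task 7 = 39; LS_Task 7 = 39−8 = 31
LF_Task 6 = LS_Task 7 = 31; LS_Task 6 = 31−3 = 28
LF_Task 5 = LS_Task 7 = 31; LS_Task 5 = 31−9 = 22
LF_Task 4 = LS_Task 7 = 31; LS_Task 4 = 31−8 = 23
LF_Task 3 = min(LS_Task 4=23, LS_Task 5=22) = 22; LS_Task 3 = 22−9 = 13
LF_Task 2 = LS_Task 3 = 13; LS_Task 2 = 13−13 = 0
LF_Task 1 = min(LS_Task 3=13, LS_Task 4=23, LS_Task 5=22, LS_Task 6=28) = 13; LS_Task 1 = 13−5 = 8
Slack_Task 4 = LS_Task 4 − ES_Task 4 = 23 − 22 = 1

1 weeks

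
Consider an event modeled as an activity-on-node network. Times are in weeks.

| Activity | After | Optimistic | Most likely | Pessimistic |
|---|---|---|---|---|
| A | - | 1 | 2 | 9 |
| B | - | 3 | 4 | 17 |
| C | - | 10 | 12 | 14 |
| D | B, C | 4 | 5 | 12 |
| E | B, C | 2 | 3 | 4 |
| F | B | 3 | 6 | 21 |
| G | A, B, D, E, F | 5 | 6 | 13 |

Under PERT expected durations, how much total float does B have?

4 weeks

te_A = (1 + 4·2 + 9)/6 = 18/6 = 3
te_B = (3 + 4·4 + 17)/6 = 36/6 = 6
te_C = (10 + 4·12 + 14)/6 = 72/6 = 12
te_D = (4 + 4·5 + 12)/6 = 36/6 = 6
te_E = (2 + 4·3 + 4)/6 = 18/6 = 3
te_F = (3 + 4·6 + 21)/6 = 48/6 = 8
te_G = (5 + 4·6 + 13)/6 = 42/6 = 7

Forward pass:
ES_A = 0; EF_A = 3
ES_B = 0; EF_B = 6
ES_C = 0; EF_C = 12
ES_D = max(EF_B=6, EF_C=12) = 12; EF_D = 12+6 = 18
ES_E = max(EF_B=6, EF_C=12) = 12; EF_E = 12+3 = 15
ES_F = 6; EF_F = 6+8 = 14
ES_G = max(EF_A=3, EF_B=6, EF_D=18, EF_E=15, EF_F=14) = 18; EF_G = 18+7 = 25
Expected project duration μ = 25 weeks. Critical path: C → D → G.

Backward pass:
LF_G = 25; LS_G = 25−7 = 18
LF_F = LS_G = 18; LS_F = 18−8 = 10
LF_E = LS_G = 18; LS_E = 18−3 = 15
LF_D = LS_G = 18; LS_D = 18−6 = 12
LF_C = min(LS_D=12, LS_E=15) = 12; LS_C = 12−12 = 0
LF_B = min(LS_D=12, LS_E=15, LS_F=10, LS_G=18) = 10; LS_B = 10−6 = 4
LF_A = LS_G = 18; LS_A = 18−3 = 15
Slack_B = LS_B − ES_B = 4 − 0 = 4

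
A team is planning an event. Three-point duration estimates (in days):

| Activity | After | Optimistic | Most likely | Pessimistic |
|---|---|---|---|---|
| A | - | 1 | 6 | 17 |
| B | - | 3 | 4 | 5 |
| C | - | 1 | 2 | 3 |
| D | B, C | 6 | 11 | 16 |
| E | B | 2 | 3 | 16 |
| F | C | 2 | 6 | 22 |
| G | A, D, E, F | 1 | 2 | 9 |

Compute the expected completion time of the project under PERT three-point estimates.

te_A = (1 + 4·6 + 17)/6 = 42/6 = 7
te_B = (3 + 4·4 + 5)/6 = 24/6 = 4
te_C = (1 + 4·2 + 3)/6 = 12/6 = 2
te_D = (6 + 4·11 + 16)/6 = 66/6 = 11
te_E = (2 + 4·3 + 16)/6 = 30/6 = 5
te_F = (2 + 4·6 + 22)/6 = 48/6 = 8
te_G = (1 + 4·2 + 9)/6 = 18/6 = 3

Forward pass:
ES_A = 0; EF_A = 7
ES_B = 0; EF_B = 4
ES_C = 0; EF_C = 2
ES_D = max(EF_B=4, EF_C=2) = 4; EF_D = 4+11 = 15
ES_E = 4; EF_E = 4+5 = 9
ES_F = 2; EF_F = 2+8 = 10
ES_G = max(EF_A=7, EF_D=15, EF_E=9, EF_F=10) = 15; EF_G = 15+3 = 18
Expected project duration μ = 18 days. Critical path: B → D → G.

18 days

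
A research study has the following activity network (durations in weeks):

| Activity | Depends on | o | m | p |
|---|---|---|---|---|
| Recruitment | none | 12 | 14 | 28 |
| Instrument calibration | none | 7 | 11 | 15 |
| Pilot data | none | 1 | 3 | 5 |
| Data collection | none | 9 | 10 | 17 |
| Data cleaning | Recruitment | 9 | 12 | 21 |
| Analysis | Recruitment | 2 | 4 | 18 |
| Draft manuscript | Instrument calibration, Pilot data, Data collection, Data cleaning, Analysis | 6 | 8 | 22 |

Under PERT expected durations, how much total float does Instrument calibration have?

te_Recruitment = (12 + 4·14 + 28)/6 = 96/6 = 16
te_Instrument calibration = (7 + 4·11 + 15)/6 = 66/6 = 11
te_Pilot data = (1 + 4·3 + 5)/6 = 18/6 = 3
te_Data collection = (9 + 4·10 + 17)/6 = 66/6 = 11
te_Data cleaning = (9 + 4·12 + 21)/6 = 78/6 = 13
te_Analysis = (2 + 4·4 + 18)/6 = 36/6 = 6
te_Draft manuscript = (6 + 4·8 + 22)/6 = 60/6 = 10

Forward pass:
ES_Recruitment = 0; EF_Recruitment = 16
ES_Instrument calibration = 0; EF_Instrument calibration = 11
ES_Pilot data = 0; EF_Pilot data = 3
ES_Data collection = 0; EF_Data collection = 11
ES_Data cleaning = 16; EF_Data cleaning = 16+13 = 29
ES_Analysis = 16; EF_Analysis = 16+6 = 22
ES_Draft manuscript = max(EF_Instrument calibration=11, EF_Pilot data=3, EF_Data collection=11, EF_Data cleaning=29, EF_Analysis=22) = 29; EF_Draft manuscript = 29+10 = 39
Expected project duration μ = 39 weeks. Critical path: Recruitment → Data cleaning → Draft manuscript.

Backward pass:
LF_Draft manuscript = 39; LS_Draft manuscript = 39−10 = 29
LF_Analysis = LS_Draft manuscript = 29; LS_Analysis = 29−6 = 23
LF_Data cleaning = LS_Draft manuscript = 29; LS_Data cleaning = 29−13 = 16
LF_Data collection = LS_Draft manuscript = 29; LS_Data collection = 29−11 = 18
LF_Pilot data = LS_Draft manuscript = 29; LS_Pilot data = 29−3 = 26
LF_Instrument calibration = LS_Draft manuscript = 29; LS_Instrument calibration = 29−11 = 18
LF_Recruitment = min(LS_Data cleaning=16, LS_Analysis=23) = 16; LS_Recruitment = 16−16 = 0
Slack_Instrument calibration = LS_Instrument calibration − ES_Instrument calibration = 18 − 0 = 18

18 weeks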